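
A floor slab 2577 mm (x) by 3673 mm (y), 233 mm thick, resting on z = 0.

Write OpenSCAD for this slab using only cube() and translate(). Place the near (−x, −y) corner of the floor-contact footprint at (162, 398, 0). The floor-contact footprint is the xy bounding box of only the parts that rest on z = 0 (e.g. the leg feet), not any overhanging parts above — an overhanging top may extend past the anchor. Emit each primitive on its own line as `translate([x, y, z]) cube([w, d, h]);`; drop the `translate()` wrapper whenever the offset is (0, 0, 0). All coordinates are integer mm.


translate([162, 398, 0]) cube([2577, 3673, 233]);


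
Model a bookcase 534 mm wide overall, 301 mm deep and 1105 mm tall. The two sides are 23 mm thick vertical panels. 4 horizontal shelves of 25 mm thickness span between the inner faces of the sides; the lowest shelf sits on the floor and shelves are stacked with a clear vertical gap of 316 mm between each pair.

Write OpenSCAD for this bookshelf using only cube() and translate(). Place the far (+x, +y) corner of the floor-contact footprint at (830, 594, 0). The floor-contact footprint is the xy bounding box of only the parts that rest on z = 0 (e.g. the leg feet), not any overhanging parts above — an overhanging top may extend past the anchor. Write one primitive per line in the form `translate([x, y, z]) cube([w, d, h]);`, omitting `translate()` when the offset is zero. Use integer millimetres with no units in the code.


translate([296, 293, 0]) cube([23, 301, 1105]);
translate([807, 293, 0]) cube([23, 301, 1105]);
translate([319, 293, 0]) cube([488, 301, 25]);
translate([319, 293, 341]) cube([488, 301, 25]);
translate([319, 293, 682]) cube([488, 301, 25]);
translate([319, 293, 1023]) cube([488, 301, 25]);


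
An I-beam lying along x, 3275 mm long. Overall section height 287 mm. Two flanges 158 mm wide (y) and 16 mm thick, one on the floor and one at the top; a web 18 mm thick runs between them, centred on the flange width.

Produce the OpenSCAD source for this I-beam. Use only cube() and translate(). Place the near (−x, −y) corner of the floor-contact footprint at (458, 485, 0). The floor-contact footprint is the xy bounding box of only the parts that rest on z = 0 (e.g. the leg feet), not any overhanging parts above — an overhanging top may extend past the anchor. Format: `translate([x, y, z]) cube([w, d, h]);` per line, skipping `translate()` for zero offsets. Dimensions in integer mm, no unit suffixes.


translate([458, 485, 0]) cube([3275, 158, 16]);
translate([458, 555, 16]) cube([3275, 18, 255]);
translate([458, 485, 271]) cube([3275, 158, 16]);


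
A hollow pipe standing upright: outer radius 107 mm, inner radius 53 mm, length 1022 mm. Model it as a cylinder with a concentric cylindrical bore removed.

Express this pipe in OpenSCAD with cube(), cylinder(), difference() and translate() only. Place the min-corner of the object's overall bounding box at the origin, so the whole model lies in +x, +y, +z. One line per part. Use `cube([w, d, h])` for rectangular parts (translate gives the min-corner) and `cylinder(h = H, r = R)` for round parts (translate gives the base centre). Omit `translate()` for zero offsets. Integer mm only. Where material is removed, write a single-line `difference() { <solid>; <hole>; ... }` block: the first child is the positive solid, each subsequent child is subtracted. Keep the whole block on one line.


difference() { translate([107, 107, 0]) cylinder(h = 1022, r = 107); translate([107, 107, 0]) cylinder(h = 1022, r = 53); }


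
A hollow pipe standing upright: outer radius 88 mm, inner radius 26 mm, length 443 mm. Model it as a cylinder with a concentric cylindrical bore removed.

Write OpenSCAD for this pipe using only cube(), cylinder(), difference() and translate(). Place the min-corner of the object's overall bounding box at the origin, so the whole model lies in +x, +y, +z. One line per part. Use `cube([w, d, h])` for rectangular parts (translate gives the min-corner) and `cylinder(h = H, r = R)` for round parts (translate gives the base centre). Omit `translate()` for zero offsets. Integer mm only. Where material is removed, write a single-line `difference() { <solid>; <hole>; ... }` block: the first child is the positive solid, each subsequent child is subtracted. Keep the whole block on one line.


difference() { translate([88, 88, 0]) cylinder(h = 443, r = 88); translate([88, 88, 0]) cylinder(h = 443, r = 26); }


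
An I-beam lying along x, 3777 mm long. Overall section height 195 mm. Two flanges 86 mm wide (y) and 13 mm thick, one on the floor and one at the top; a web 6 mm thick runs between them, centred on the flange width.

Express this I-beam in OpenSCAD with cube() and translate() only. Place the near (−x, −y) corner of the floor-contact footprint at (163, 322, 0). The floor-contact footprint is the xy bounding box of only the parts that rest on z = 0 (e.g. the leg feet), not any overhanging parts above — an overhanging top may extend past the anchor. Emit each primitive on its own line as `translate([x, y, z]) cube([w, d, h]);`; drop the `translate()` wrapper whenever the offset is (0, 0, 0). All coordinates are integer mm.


translate([163, 322, 0]) cube([3777, 86, 13]);
translate([163, 362, 13]) cube([3777, 6, 169]);
translate([163, 322, 182]) cube([3777, 86, 13]);


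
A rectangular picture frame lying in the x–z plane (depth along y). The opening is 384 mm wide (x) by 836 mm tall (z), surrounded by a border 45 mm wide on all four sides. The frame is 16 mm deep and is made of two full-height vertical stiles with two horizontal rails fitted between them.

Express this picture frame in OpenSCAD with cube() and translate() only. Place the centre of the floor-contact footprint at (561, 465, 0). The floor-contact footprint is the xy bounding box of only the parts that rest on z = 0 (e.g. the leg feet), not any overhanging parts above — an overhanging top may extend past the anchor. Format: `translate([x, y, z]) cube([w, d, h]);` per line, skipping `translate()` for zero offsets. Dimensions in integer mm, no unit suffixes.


translate([324, 457, 0]) cube([45, 16, 926]);
translate([753, 457, 0]) cube([45, 16, 926]);
translate([369, 457, 0]) cube([384, 16, 45]);
translate([369, 457, 881]) cube([384, 16, 45]);


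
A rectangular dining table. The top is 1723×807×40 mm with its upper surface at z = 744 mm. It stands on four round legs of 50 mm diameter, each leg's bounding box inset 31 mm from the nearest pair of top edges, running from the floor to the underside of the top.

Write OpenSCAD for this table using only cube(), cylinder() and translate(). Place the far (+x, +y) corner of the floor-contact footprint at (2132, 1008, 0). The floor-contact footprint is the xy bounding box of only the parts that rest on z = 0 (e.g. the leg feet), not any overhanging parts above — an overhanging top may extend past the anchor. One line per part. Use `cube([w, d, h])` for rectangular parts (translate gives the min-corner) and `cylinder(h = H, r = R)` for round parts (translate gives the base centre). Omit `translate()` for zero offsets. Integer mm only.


translate([440, 232, 704]) cube([1723, 807, 40]);
translate([496, 288, 0]) cylinder(h = 704, r = 25);
translate([2107, 288, 0]) cylinder(h = 704, r = 25);
translate([496, 983, 0]) cylinder(h = 704, r = 25);
translate([2107, 983, 0]) cylinder(h = 704, r = 25);


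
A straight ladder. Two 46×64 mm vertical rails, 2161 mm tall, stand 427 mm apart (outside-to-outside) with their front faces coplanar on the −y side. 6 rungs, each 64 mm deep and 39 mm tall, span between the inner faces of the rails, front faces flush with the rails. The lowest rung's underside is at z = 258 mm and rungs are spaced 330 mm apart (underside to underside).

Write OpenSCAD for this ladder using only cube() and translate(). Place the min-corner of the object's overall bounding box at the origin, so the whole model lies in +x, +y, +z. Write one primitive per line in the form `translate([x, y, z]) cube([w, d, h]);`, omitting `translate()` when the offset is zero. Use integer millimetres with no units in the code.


cube([46, 64, 2161]);
translate([381, 0, 0]) cube([46, 64, 2161]);
translate([46, 0, 258]) cube([335, 64, 39]);
translate([46, 0, 588]) cube([335, 64, 39]);
translate([46, 0, 918]) cube([335, 64, 39]);
translate([46, 0, 1248]) cube([335, 64, 39]);
translate([46, 0, 1578]) cube([335, 64, 39]);
translate([46, 0, 1908]) cube([335, 64, 39]);


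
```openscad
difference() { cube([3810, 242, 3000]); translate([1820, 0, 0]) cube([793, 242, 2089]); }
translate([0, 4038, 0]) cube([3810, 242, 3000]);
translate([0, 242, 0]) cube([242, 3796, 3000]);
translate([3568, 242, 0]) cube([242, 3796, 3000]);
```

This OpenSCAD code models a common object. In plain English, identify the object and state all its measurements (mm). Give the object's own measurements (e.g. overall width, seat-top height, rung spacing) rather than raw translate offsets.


A single room: four walls, each 3000 mm tall and 242 mm thick, enclosing an outside footprint 3810×4280 mm (x × y), no floor or roof. The front and back walls (−y and +y sides) run the full x-width; the side walls fit between their inner faces. A door opening 793 mm wide and 2089 mm tall is cut through the front wall from the floor up, its −x edge 1820 mm from the wall's −x end.


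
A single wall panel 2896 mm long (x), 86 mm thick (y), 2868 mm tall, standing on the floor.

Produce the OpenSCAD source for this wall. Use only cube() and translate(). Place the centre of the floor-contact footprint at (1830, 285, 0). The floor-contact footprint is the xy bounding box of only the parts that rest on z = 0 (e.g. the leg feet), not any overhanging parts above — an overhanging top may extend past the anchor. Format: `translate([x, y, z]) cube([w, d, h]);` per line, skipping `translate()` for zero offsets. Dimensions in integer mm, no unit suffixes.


translate([382, 242, 0]) cube([2896, 86, 2868]);


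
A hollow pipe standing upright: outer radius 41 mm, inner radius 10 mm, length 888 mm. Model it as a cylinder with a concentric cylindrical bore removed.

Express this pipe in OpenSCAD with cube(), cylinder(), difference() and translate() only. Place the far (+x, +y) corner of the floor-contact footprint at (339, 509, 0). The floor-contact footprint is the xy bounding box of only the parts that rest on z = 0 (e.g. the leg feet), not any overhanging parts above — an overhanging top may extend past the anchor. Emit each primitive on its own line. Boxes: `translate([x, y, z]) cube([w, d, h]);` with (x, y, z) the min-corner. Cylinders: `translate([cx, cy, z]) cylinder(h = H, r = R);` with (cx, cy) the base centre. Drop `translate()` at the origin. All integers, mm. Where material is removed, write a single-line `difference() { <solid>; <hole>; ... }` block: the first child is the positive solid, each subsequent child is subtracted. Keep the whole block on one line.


difference() { translate([298, 468, 0]) cylinder(h = 888, r = 41); translate([298, 468, 0]) cylinder(h = 888, r = 10); }


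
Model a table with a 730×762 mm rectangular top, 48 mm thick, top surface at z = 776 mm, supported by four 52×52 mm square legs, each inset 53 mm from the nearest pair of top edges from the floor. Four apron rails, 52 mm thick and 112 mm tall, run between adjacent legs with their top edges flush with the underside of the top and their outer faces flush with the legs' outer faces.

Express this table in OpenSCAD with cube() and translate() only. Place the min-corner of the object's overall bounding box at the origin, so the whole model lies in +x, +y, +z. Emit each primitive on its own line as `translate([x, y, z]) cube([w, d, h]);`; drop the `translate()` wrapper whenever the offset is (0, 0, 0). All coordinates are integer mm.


translate([0, 0, 728]) cube([730, 762, 48]);
translate([53, 53, 0]) cube([52, 52, 728]);
translate([625, 53, 0]) cube([52, 52, 728]);
translate([53, 657, 0]) cube([52, 52, 728]);
translate([625, 657, 0]) cube([52, 52, 728]);
translate([105, 53, 616]) cube([520, 52, 112]);
translate([105, 657, 616]) cube([520, 52, 112]);
translate([53, 105, 616]) cube([52, 552, 112]);
translate([625, 105, 616]) cube([52, 552, 112]);


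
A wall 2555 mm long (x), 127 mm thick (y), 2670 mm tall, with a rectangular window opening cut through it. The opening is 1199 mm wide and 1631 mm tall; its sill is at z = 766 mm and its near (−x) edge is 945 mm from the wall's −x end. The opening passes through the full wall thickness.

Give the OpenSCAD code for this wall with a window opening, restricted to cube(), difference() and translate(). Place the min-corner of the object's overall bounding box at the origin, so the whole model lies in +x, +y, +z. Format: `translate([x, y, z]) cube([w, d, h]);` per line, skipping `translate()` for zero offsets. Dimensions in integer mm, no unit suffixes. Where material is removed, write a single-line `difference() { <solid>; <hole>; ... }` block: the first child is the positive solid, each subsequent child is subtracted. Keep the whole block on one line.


difference() { cube([2555, 127, 2670]); translate([945, 0, 766]) cube([1199, 127, 1631]); }


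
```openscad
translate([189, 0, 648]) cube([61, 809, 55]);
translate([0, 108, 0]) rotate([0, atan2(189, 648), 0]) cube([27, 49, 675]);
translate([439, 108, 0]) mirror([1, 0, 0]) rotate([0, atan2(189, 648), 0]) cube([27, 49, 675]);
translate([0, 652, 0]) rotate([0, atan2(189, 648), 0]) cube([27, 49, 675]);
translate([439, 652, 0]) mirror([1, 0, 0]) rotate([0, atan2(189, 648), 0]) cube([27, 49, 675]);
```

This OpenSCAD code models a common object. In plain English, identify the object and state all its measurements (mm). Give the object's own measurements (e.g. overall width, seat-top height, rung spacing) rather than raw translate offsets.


A sawhorse. A 61×809×55 mm beam (x, y, z) sits on two A-frame leg pairs. Each pair is two raked legs of 27×49 mm section (49 mm along y) splaying symmetrically in x. Each leg rises 648 mm vertically over 189 mm of horizontal reach and is 675 mm long along its own axis. Every leg's outer bottom edge rests on the floor and its outer top edge meets a bottom edge of the beam — the left legs (tilting toward +x) meet the beam's −x bottom edge, the right legs (their mirror images, tilting toward −x) meet its +x bottom edge — so the leg tops tuck under the beam, the beam's underside is 648 mm above the floor, and the feet are 439 mm apart outside-to-outside with the beam centred between them. The two leg pairs are set in 108 mm from either end of the beam.


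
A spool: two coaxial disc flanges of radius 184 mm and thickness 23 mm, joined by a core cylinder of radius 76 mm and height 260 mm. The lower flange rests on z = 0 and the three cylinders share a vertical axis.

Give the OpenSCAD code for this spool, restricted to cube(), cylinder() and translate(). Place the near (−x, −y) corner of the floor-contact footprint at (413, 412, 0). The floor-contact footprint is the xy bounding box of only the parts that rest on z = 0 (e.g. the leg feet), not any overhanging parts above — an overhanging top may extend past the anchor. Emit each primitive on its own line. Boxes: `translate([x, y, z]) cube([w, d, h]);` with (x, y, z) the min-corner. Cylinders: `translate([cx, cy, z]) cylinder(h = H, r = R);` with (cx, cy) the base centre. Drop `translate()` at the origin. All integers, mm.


translate([597, 596, 0]) cylinder(h = 23, r = 184);
translate([597, 596, 23]) cylinder(h = 260, r = 76);
translate([597, 596, 283]) cylinder(h = 23, r = 184);


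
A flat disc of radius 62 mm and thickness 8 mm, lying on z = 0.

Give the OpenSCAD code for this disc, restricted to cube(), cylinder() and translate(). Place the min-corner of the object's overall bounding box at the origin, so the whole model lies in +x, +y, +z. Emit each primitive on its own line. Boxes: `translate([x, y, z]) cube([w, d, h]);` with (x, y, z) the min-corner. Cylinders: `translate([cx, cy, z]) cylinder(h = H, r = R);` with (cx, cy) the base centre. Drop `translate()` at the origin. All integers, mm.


translate([62, 62, 0]) cylinder(h = 8, r = 62);


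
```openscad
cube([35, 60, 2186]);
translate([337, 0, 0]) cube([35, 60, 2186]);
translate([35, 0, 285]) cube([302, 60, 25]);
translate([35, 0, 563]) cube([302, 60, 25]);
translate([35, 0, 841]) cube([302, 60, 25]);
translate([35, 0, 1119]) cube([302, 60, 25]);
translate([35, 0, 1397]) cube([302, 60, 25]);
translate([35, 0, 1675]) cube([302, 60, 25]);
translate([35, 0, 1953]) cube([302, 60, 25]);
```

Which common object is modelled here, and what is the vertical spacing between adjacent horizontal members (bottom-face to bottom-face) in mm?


A ladder. The rung spacing is 278 mm.

Two tall 35×60 posts with 7 short bars between them — a ladder. Adjacent rungs sit at z = 285 and z = 563, so the spacing is 563 − 285 = 278 mm.


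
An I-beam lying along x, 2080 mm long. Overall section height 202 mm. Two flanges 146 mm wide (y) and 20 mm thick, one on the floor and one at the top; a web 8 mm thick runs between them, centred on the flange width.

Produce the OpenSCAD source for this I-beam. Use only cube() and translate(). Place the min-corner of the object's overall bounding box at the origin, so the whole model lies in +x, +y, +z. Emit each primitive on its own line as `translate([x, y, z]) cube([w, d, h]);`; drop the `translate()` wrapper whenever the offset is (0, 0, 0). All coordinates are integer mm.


cube([2080, 146, 20]);
translate([0, 69, 20]) cube([2080, 8, 162]);
translate([0, 0, 182]) cube([2080, 146, 20]);


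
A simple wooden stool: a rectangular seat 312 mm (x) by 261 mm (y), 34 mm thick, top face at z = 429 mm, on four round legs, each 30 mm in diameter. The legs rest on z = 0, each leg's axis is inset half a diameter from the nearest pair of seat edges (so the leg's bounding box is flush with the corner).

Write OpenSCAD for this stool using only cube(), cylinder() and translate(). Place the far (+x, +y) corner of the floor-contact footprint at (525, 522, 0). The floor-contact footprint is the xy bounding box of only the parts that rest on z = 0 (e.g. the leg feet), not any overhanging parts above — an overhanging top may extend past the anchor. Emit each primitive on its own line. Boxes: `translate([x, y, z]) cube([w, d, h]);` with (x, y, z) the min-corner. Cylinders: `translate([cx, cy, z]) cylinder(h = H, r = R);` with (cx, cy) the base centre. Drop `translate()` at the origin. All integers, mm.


// leg_h = 429 - 34 = 395
translate([213, 261, 395]) cube([312, 261, 34]);
translate([228, 276, 0]) cylinder(h = 395, r = 15);
translate([510, 276, 0]) cylinder(h = 395, r = 15);
translate([228, 507, 0]) cylinder(h = 395, r = 15);
translate([510, 507, 0]) cylinder(h = 395, r = 15);


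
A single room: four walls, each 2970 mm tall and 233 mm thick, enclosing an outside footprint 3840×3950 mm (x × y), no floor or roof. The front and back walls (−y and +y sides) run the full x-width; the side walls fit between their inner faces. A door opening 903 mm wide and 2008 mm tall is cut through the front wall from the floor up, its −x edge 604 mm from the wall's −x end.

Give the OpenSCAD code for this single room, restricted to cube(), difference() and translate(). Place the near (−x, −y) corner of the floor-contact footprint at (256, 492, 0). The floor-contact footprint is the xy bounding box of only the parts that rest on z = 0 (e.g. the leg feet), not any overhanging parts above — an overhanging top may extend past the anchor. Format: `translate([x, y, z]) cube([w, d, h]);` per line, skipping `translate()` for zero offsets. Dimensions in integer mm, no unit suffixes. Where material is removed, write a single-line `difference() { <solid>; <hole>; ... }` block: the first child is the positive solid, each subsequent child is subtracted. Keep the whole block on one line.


difference() { translate([256, 492, 0]) cube([3840, 233, 2970]); translate([860, 492, 0]) cube([903, 233, 2008]); }
translate([256, 4209, 0]) cube([3840, 233, 2970]);
translate([256, 725, 0]) cube([233, 3484, 2970]);
translate([3863, 725, 0]) cube([233, 3484, 2970]);


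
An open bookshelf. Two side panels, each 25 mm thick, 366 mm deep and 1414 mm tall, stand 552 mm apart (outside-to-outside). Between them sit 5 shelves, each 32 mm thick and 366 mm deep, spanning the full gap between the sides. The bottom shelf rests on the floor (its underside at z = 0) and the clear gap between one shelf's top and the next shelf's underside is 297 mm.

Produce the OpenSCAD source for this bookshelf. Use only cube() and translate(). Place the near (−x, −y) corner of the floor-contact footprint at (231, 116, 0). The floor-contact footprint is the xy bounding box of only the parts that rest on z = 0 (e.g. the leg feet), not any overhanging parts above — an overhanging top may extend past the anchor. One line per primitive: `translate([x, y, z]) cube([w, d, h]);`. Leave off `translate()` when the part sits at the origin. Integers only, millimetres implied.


translate([231, 116, 0]) cube([25, 366, 1414]);
translate([758, 116, 0]) cube([25, 366, 1414]);
translate([256, 116, 0]) cube([502, 366, 32]);
translate([256, 116, 329]) cube([502, 366, 32]);
translate([256, 116, 658]) cube([502, 366, 32]);
translate([256, 116, 987]) cube([502, 366, 32]);
translate([256, 116, 1316]) cube([502, 366, 32]);


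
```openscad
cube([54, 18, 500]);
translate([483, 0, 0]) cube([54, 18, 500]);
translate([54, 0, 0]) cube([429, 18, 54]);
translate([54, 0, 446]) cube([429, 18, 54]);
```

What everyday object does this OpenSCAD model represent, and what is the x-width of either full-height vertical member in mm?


A picture frame. The border width is 54 mm.

Four thin pieces enclosing a rectangular opening — a picture frame. The two full-height stiles are 500 mm tall; the top rail sits at z = 446 and is 54 mm tall, so the border above the opening is 500 − 446 = 54 mm, matching the stile x-width.


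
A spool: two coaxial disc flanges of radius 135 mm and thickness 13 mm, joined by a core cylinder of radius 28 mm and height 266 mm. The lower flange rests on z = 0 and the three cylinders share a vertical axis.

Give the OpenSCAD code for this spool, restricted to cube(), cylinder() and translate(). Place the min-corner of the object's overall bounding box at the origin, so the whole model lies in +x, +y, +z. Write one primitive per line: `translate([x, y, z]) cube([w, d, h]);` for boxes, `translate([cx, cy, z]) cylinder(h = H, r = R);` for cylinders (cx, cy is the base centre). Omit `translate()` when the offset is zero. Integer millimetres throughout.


translate([135, 135, 0]) cylinder(h = 13, r = 135);
translate([135, 135, 13]) cylinder(h = 266, r = 28);
translate([135, 135, 279]) cylinder(h = 13, r = 135);


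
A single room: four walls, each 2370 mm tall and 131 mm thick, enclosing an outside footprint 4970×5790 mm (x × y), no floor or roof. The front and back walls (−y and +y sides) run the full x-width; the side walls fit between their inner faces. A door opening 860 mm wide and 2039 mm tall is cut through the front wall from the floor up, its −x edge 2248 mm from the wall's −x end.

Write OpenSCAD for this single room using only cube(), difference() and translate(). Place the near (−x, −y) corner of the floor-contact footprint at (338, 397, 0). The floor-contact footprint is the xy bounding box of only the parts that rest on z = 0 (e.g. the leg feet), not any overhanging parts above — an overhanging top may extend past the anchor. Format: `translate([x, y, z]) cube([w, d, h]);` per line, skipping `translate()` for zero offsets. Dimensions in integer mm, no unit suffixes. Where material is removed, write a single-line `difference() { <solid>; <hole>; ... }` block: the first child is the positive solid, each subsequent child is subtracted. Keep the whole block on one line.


difference() { translate([338, 397, 0]) cube([4970, 131, 2370]); translate([2586, 397, 0]) cube([860, 131, 2039]); }
translate([338, 6056, 0]) cube([4970, 131, 2370]);
translate([338, 528, 0]) cube([131, 5528, 2370]);
translate([5177, 528, 0]) cube([131, 5528, 2370]);


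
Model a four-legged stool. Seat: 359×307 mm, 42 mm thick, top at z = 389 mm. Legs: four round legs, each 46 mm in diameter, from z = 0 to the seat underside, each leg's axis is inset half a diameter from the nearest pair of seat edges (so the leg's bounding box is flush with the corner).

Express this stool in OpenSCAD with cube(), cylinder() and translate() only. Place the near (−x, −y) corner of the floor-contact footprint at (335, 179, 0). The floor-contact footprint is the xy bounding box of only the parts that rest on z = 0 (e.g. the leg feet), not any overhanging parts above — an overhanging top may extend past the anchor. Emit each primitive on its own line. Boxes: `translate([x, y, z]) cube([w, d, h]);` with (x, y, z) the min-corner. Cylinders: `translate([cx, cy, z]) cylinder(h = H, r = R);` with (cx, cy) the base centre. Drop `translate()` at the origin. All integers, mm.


translate([335, 179, 347]) cube([359, 307, 42]);
translate([358, 202, 0]) cylinder(h = 347, r = 23);
translate([671, 202, 0]) cylinder(h = 347, r = 23);
translate([358, 463, 0]) cylinder(h = 347, r = 23);
translate([671, 463, 0]) cylinder(h = 347, r = 23);


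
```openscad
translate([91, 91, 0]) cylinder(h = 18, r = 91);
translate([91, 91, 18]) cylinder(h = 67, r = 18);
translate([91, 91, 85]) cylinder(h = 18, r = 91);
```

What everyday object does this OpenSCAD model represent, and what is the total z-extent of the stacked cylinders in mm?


A spool. The overall height is 103 mm.

Three coaxial cylinders, large–small–large — a spool. Two 18 mm flanges and a 67 mm core give 18 + 67 + 18 = 103 mm.


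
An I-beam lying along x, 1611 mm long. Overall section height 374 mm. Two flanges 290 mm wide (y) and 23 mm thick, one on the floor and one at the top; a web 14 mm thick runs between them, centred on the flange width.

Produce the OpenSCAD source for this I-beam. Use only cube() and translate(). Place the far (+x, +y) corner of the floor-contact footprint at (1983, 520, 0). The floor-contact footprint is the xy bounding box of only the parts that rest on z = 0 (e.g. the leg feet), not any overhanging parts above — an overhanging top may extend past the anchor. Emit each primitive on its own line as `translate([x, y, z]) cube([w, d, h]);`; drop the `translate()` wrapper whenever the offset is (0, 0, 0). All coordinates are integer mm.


translate([372, 230, 0]) cube([1611, 290, 23]);
translate([372, 368, 23]) cube([1611, 14, 328]);
translate([372, 230, 351]) cube([1611, 290, 23]);


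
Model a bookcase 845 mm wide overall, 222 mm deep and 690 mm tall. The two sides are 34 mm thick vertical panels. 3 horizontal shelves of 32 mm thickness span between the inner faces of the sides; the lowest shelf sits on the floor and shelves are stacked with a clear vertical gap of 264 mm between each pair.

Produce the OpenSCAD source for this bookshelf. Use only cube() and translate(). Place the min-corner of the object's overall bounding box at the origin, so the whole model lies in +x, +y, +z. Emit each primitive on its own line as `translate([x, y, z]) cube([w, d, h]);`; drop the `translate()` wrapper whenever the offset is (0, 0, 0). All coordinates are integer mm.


cube([34, 222, 690]);
translate([811, 0, 0]) cube([34, 222, 690]);
translate([34, 0, 0]) cube([777, 222, 32]);
translate([34, 0, 296]) cube([777, 222, 32]);
translate([34, 0, 592]) cube([777, 222, 32]);


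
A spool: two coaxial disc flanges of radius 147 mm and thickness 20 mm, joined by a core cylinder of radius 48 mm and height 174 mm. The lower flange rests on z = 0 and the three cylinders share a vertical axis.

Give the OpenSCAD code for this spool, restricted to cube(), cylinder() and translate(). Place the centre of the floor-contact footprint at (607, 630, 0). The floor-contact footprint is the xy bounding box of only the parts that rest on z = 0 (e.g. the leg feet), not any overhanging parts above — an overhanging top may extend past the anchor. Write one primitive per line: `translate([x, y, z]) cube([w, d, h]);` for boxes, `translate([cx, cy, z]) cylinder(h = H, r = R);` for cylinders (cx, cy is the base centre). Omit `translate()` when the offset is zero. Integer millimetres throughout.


translate([607, 630, 0]) cylinder(h = 20, r = 147);
translate([607, 630, 20]) cylinder(h = 174, r = 48);
translate([607, 630, 194]) cylinder(h = 20, r = 147);


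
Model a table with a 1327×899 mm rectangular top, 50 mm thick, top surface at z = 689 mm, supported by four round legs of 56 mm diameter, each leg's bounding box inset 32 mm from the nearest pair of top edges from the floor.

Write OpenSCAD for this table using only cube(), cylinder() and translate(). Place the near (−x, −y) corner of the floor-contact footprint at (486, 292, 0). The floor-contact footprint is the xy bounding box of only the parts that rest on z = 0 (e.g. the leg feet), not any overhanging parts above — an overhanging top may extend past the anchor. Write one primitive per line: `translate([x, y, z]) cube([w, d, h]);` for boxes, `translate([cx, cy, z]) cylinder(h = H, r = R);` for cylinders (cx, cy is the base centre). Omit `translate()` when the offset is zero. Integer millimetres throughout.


// leg_h = 689 - 50 = 639
translate([454, 260, 639]) cube([1327, 899, 50]);
translate([514, 320, 0]) cylinder(h = 639, r = 28);
translate([1721, 320, 0]) cylinder(h = 639, r = 28);
translate([514, 1099, 0]) cylinder(h = 639, r = 28);
translate([1721, 1099, 0]) cylinder(h = 639, r = 28);


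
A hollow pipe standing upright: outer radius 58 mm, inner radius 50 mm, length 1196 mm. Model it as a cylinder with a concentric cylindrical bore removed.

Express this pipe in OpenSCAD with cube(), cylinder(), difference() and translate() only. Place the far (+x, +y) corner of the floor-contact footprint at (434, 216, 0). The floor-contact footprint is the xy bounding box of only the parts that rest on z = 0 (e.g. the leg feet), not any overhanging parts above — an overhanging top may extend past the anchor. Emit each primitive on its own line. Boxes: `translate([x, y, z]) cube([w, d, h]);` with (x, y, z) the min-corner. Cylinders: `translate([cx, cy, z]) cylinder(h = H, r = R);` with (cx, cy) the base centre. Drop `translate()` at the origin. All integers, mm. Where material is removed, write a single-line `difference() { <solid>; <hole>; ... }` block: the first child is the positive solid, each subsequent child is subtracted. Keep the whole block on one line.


difference() { translate([376, 158, 0]) cylinder(h = 1196, r = 58); translate([376, 158, 0]) cylinder(h = 1196, r = 50); }


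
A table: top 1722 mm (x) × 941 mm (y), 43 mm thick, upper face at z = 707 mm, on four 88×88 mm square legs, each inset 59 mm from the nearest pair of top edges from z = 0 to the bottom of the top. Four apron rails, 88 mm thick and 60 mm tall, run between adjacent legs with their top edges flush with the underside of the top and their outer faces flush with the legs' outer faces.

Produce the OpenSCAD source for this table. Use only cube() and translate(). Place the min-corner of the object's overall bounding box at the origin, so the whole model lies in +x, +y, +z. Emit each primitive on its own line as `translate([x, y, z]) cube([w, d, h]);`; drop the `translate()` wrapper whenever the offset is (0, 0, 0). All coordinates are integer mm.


translate([0, 0, 664]) cube([1722, 941, 43]);
translate([59, 59, 0]) cube([88, 88, 664]);
translate([1575, 59, 0]) cube([88, 88, 664]);
translate([59, 794, 0]) cube([88, 88, 664]);
translate([1575, 794, 0]) cube([88, 88, 664]);
translate([147, 59, 604]) cube([1428, 88, 60]);
translate([147, 794, 604]) cube([1428, 88, 60]);
translate([59, 147, 604]) cube([88, 647, 60]);
translate([1575, 147, 604]) cube([88, 647, 60]);


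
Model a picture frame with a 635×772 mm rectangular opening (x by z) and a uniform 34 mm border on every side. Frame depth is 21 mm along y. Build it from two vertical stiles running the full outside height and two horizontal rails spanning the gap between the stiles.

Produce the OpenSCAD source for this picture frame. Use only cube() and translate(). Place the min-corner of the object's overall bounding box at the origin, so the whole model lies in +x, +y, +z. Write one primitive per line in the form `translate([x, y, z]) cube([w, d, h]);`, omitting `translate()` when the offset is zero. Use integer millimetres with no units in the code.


cube([34, 21, 840]);
translate([669, 0, 0]) cube([34, 21, 840]);
translate([34, 0, 0]) cube([635, 21, 34]);
translate([34, 0, 806]) cube([635, 21, 34]);


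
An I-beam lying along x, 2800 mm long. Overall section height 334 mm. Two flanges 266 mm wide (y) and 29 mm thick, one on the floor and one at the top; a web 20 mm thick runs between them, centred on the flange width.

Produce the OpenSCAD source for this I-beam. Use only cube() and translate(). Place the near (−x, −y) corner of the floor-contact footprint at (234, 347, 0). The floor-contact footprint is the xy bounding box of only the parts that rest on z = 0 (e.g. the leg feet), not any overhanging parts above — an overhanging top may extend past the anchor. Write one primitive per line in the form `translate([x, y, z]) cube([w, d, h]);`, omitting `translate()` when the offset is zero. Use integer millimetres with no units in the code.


translate([234, 347, 0]) cube([2800, 266, 29]);
translate([234, 470, 29]) cube([2800, 20, 276]);
translate([234, 347, 305]) cube([2800, 266, 29]);


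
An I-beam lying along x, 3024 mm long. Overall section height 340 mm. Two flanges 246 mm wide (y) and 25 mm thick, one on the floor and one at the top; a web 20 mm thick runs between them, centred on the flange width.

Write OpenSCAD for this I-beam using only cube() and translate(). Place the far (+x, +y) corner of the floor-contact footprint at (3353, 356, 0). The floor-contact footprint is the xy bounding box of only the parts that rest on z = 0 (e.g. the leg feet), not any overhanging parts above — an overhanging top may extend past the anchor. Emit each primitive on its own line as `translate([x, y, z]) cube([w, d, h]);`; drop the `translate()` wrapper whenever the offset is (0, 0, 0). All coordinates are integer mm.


translate([329, 110, 0]) cube([3024, 246, 25]);
translate([329, 223, 25]) cube([3024, 20, 290]);
translate([329, 110, 315]) cube([3024, 246, 25]);


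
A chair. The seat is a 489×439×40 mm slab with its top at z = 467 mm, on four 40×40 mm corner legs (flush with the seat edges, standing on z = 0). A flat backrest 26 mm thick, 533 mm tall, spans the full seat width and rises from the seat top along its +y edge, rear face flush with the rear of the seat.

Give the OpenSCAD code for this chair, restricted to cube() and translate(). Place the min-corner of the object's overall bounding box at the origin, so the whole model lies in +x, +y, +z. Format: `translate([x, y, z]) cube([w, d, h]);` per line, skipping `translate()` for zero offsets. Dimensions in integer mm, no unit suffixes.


translate([0, 0, 427]) cube([489, 439, 40]);
cube([40, 40, 427]);
translate([449, 0, 0]) cube([40, 40, 427]);
translate([0, 399, 0]) cube([40, 40, 427]);
translate([449, 399, 0]) cube([40, 40, 427]);
translate([0, 413, 467]) cube([489, 26, 533]);


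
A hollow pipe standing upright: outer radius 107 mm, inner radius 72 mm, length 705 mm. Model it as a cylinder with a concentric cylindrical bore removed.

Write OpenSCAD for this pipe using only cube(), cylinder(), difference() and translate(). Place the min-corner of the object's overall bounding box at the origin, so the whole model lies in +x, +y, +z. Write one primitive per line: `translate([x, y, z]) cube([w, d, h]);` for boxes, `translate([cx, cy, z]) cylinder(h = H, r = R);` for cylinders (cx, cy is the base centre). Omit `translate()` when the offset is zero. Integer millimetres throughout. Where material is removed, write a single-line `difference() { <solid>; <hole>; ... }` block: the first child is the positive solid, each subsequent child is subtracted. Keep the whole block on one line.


difference() { translate([107, 107, 0]) cylinder(h = 705, r = 107); translate([107, 107, 0]) cylinder(h = 705, r = 72); }


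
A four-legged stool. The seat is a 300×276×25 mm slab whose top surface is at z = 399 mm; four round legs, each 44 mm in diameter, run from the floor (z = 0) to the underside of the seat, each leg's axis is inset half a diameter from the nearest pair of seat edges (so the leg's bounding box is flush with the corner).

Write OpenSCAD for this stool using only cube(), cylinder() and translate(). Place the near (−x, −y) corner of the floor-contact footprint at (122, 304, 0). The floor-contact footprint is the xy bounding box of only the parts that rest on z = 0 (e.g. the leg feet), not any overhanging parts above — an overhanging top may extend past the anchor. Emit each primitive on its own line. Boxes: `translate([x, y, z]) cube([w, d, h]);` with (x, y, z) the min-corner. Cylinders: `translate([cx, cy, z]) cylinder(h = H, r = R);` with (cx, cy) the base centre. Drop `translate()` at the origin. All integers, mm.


translate([122, 304, 374]) cube([300, 276, 25]);
translate([144, 326, 0]) cylinder(h = 374, r = 22);
translate([400, 326, 0]) cylinder(h = 374, r = 22);
translate([144, 558, 0]) cylinder(h = 374, r = 22);
translate([400, 558, 0]) cylinder(h = 374, r = 22);


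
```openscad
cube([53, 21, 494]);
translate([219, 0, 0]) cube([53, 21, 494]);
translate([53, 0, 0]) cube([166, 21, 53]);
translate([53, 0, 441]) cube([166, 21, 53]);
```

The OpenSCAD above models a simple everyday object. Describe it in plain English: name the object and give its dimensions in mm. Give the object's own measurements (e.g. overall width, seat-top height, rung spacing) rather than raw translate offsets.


A rectangular picture frame lying in the x–z plane (depth along y). The opening is 166 mm wide (x) by 388 mm tall (z), surrounded by a border 53 mm wide on all four sides. The frame is 21 mm deep and is made of two full-height vertical stiles with two horizontal rails fitted between them.


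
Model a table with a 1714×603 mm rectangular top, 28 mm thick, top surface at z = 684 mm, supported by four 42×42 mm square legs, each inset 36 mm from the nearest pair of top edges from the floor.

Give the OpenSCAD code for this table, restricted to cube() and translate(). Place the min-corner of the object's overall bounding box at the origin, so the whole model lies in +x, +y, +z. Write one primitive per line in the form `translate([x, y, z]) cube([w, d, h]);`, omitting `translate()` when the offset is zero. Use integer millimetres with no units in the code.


translate([0, 0, 656]) cube([1714, 603, 28]);
translate([36, 36, 0]) cube([42, 42, 656]);
translate([1636, 36, 0]) cube([42, 42, 656]);
translate([36, 525, 0]) cube([42, 42, 656]);
translate([1636, 525, 0]) cube([42, 42, 656]);


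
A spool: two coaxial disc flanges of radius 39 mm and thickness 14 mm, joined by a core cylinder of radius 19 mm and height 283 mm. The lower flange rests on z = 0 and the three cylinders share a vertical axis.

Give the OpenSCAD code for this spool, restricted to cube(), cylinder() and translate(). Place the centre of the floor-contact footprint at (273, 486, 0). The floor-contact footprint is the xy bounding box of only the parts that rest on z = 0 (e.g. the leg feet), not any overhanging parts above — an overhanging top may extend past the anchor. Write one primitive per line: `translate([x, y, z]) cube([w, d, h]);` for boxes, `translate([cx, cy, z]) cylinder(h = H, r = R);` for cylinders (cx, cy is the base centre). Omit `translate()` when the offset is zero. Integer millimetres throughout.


translate([273, 486, 0]) cylinder(h = 14, r = 39);
translate([273, 486, 14]) cylinder(h = 283, r = 19);
translate([273, 486, 297]) cylinder(h = 14, r = 39);


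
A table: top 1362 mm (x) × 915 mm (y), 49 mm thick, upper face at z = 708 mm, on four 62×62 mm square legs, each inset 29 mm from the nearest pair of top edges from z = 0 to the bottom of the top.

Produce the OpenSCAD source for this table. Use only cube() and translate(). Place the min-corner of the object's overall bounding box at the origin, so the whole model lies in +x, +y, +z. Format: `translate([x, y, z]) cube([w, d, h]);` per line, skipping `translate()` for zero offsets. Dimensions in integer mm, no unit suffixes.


translate([0, 0, 659]) cube([1362, 915, 49]);
translate([29, 29, 0]) cube([62, 62, 659]);
translate([1271, 29, 0]) cube([62, 62, 659]);
translate([29, 824, 0]) cube([62, 62, 659]);
translate([1271, 824, 0]) cube([62, 62, 659]);
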